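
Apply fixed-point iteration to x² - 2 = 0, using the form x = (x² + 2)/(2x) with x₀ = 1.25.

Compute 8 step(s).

Equation: x² - 2 = 0
Fixed-point form: x = (x² + 2)/(2x)
x₀ = 1.25

x_1 = g(1.250000) = 1.425000
x_2 = g(1.425000) = 1.414254
x_3 = g(1.414254) = 1.414214
x_4 = g(1.414214) = 1.414214
x_5 = g(1.414214) = 1.414214
x_6 = g(1.414214) = 1.414214
x_7 = g(1.414214) = 1.414214
x_8 = g(1.414214) = 1.414214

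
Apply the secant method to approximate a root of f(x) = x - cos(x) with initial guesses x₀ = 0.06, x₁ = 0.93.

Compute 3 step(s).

f(x) = x - cos(x)
x₀ = 0.06, x₁ = 0.93

Secant formula: x_{n+1} = x_n - f(x_n)(x_n - x_{n-1})/(f(x_n) - f(x_{n-1}))

Iteration 1:
  f(0.060000) = -0.938201
  f(0.930000) = 0.332166
  x_2 = 0.930000 - 0.332166×(0.930000 - 0.060000)/(0.332166 - (-0.938201))
       = 0.702519
Iteration 2:
  f(0.930000) = 0.332166
  f(0.702519) = -0.060698
  x_3 = 0.702519 - (-0.060698)×(0.702519 - 0.930000)/(-0.060698 - 0.332166)
       = 0.737665
Iteration 3:
  f(0.702519) = -0.060698
  f(0.737665) = -0.002376
  x_4 = 0.737665 - (-0.002376)×(0.737665 - 0.702519)/(-0.002376 - (-0.060698))
       = 0.739097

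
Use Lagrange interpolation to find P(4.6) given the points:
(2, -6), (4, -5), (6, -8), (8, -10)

Lagrange interpolation formula:
P(x) = Σ yᵢ × Lᵢ(x)
where Lᵢ(x) = Π_{j≠i} (x - xⱼ)/(xᵢ - xⱼ)

L_0(4.6) = (4.6 - 4)/(2 - 4) × (4.6 - 6)/(2 - 6) × (4.6 - 8)/(2 - 8) = -0.059500
L_1(4.6) = (4.6 - 2)/(4 - 2) × (4.6 - 6)/(4 - 6) × (4.6 - 8)/(4 - 8) = 0.773500
L_2(4.6) = (4.6 - 2)/(6 - 2) × (4.6 - 4)/(6 - 4) × (4.6 - 8)/(6 - 8) = 0.331500
L_3(4.6) = (4.6 - 2)/(8 - 2) × (4.6 - 4)/(8 - 4) × (4.6 - 6)/(8 - 6) = -0.045500

P(4.6) = (-6)×L_0(4.6) + (-5)×L_1(4.6) + (-8)×L_2(4.6) + (-10)×L_3(4.6)
P(4.6) = -5.707500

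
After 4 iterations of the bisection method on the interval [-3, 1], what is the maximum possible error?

Bisection error bound: |error| ≤ (b-a)/2^n
|error| ≤ (1 - (-3))/2^4 = 4/2^4
|error| ≤ 0.2500000000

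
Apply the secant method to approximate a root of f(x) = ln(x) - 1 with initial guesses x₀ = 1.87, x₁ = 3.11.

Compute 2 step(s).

f(x) = ln(x) - 1
x₀ = 1.87, x₁ = 3.11

Secant formula: x_{n+1} = x_n - f(x_n)(x_n - x_{n-1})/(f(x_n) - f(x_{n-1}))

Iteration 1:
  f(1.870000) = -0.374062
  f(3.110000) = 0.134623
  x_2 = 3.110000 - 0.134623×(3.110000 - 1.870000)/(0.134623 - (-0.374062))
       = 2.781835
Iteration 2:
  f(3.110000) = 0.134623
  f(2.781835) = 0.023111
  x_3 = 2.781835 - 0.023111×(2.781835 - 3.110000)/(0.023111 - 0.134623)
       = 2.713823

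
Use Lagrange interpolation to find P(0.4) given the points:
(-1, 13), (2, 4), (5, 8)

Lagrange interpolation formula:
P(x) = Σ yᵢ × Lᵢ(x)
where Lᵢ(x) = Π_{j≠i} (x - xⱼ)/(xᵢ - xⱼ)

L_0(0.4) = (0.4 - 2)/(-1 - 2) × (0.4 - 5)/(-1 - 5) = 0.408889
L_1(0.4) = (0.4 - (-1))/(2 - (-1)) × (0.4 - 5)/(2 - 5) = 0.715556
L_2(0.4) = (0.4 - (-1))/(5 - (-1)) × (0.4 - 2)/(5 - 2) = -0.124444

P(0.4) = 13×L_0(0.4) + 4×L_1(0.4) + 8×L_2(0.4)
P(0.4) = 7.182222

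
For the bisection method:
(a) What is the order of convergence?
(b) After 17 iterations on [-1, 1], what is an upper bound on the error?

(a) Bisection has linear (order 1) convergence; the error is halved each step.

(b) Error bound = (b-a)/2^n = (1 - (-1))/2^{17}
    = 2/2^{17}

(a) 1 (linear); (b) error ≤ 1.53e-05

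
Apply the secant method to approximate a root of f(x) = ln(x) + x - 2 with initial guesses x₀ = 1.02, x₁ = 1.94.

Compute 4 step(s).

f(x) = ln(x) + x - 2
x₀ = 1.02, x₁ = 1.94

Secant formula: x_{n+1} = x_n - f(x_n)(x_n - x_{n-1})/(f(x_n) - f(x_{n-1}))

Iteration 1:
  f(1.020000) = -0.960197
  f(1.940000) = 0.602688
  x_2 = 1.940000 - 0.602688×(1.940000 - 1.020000)/(0.602688 - (-0.960197))
       = 1.585225
Iteration 2:
  f(1.940000) = 0.602688
  f(1.585225) = 0.045951
  x_3 = 1.585225 - 0.045951×(1.585225 - 1.940000)/(0.045951 - 0.602688)
       = 1.555943
Iteration 3:
  f(1.585225) = 0.045951
  f(1.555943) = -0.001975
  x_4 = 1.555943 - (-0.001975)×(1.555943 - 1.585225)/(-0.001975 - 0.045951)
       = 1.557150
Iteration 4:
  f(1.555943) = -0.001975
  f(1.557150) = 0.000007
  x_5 = 1.557150 - 0.000007×(1.557150 - 1.555943)/(0.000007 - (-0.001975))
       = 1.557146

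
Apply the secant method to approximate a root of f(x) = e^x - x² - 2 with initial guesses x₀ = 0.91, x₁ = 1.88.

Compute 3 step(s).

f(x) = e^x - x² - 2
x₀ = 0.91, x₁ = 1.88

Secant formula: x_{n+1} = x_n - f(x_n)(x_n - x_{n-1})/(f(x_n) - f(x_{n-1}))

Iteration 1:
  f(0.910000) = -0.343777
  f(1.880000) = 1.019105
  x_2 = 1.880000 - 1.019105×(1.880000 - 0.910000)/(1.019105 - (-0.343777))
       = 1.154676
Iteration 2:
  f(1.880000) = 1.019105
  f(1.154676) = -0.160282
  x_3 = 1.154676 - (-0.160282)×(1.154676 - 1.880000)/(-0.160282 - 1.019105)
       = 1.253249
Iteration 3:
  f(1.154676) = -0.160282
  f(1.253249) = -0.068931
  x_4 = 1.253249 - (-0.068931)×(1.253249 - 1.154676)/(-0.068931 - (-0.160282))
       = 1.327631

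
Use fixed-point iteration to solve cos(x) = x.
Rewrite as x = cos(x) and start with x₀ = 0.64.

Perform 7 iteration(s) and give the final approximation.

Equation: cos(x) = x
Fixed-point form: x = cos(x)
x₀ = 0.64

x_1 = g(0.640000) = 0.802096
x_2 = g(0.802096) = 0.695202
x_3 = g(0.695202) = 0.767924
x_4 = g(0.767924) = 0.719354
x_5 = g(0.719354) = 0.752232
x_6 = g(0.752232) = 0.730166
x_7 = g(0.730166) = 0.745064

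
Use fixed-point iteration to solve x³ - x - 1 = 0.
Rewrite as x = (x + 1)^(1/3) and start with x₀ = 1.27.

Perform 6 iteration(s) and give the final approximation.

Equation: x³ - x - 1 = 0
Fixed-point form: x = (x + 1)^(1/3)
x₀ = 1.27

x_1 = g(1.270000) = 1.314242
x_2 = g(1.314242) = 1.322725
x_3 = g(1.322725) = 1.324339
x_4 = g(1.324339) = 1.324646
x_5 = g(1.324646) = 1.324704
x_6 = g(1.324704) = 1.324715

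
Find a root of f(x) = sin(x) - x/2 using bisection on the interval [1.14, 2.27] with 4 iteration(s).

f(x) = sin(x) - x/2
Initial interval: [1.14, 2.27]

Iteration 1:
  c_1 = (1.140000 + 2.270000)/2 = 1.705000
  f(c_1) = f(1.705000) = 0.138508
  f(a) × f(c) ≥ 0, new interval: [1.705000, 2.270000]
Iteration 2:
  c_2 = (1.705000 + 2.270000)/2 = 1.987500
  f(c_2) = f(1.987500) = -0.079322
  f(a) × f(c) < 0, new interval: [1.705000, 1.987500]
Iteration 3:
  c_3 = (1.705000 + 1.987500)/2 = 1.846250
  f(c_3) = f(1.846250) = 0.039177
  f(a) × f(c) ≥ 0, new interval: [1.846250, 1.987500]
Iteration 4:
  c_4 = (1.846250 + 1.987500)/2 = 1.916875
  f(c_4) = f(1.916875) = -0.017727
  f(a) × f(c) < 0, new interval: [1.846250, 1.916875]

After 4 iteration(s), the approximation is c_4 = 1.916875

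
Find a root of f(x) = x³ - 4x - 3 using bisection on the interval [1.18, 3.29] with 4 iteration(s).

f(x) = x³ - 4x - 3
Initial interval: [1.18, 3.29]

Iteration 1:
  c_1 = (1.180000 + 3.290000)/2 = 2.235000
  f(c_1) = f(2.235000) = -0.775672
  f(a) × f(c) ≥ 0, new interval: [2.235000, 3.290000]
Iteration 2:
  c_2 = (2.235000 + 3.290000)/2 = 2.762500
  f(c_2) = f(2.762500) = 7.031760
  f(a) × f(c) < 0, new interval: [2.235000, 2.762500]
Iteration 3:
  c_3 = (2.235000 + 2.762500)/2 = 2.498750
  f(c_3) = f(2.498750) = 2.606574
  f(a) × f(c) < 0, new interval: [2.235000, 2.498750]
Iteration 4:
  c_4 = (2.235000 + 2.498750)/2 = 2.366875
  f(c_4) = f(2.366875) = 0.791964
  f(a) × f(c) < 0, new interval: [2.235000, 2.366875]

After 4 iteration(s), the approximation is c_4 = 2.366875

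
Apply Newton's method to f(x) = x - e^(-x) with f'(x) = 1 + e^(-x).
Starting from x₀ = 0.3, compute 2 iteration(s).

f(x) = x - e^(-x)
f'(x) = 1 + e^(-x)
x₀ = 0.3

Newton-Raphson formula: x_{n+1} = x_n - f(x_n)/f'(x_n)

Iteration 1:
  f(0.300000) = -0.440818
  f'(0.300000) = 1.740818
  x_1 = 0.300000 - (-0.440818)/1.740818 = 0.553225
Iteration 2:
  f(0.553225) = -0.021868
  f'(0.553225) = 1.575092
  x_2 = 0.553225 - (-0.021868)/1.575092 = 0.567108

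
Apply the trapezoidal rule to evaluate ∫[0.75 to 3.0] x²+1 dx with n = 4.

f(x) = x²+1
a = 0.75, b = 3.0, n = 4
h = (b - a)/n = 0.562500

Trapezoidal rule: (h/2)[f(x₀) + 2f(x₁) + 2f(x₂) + ... + f(xₙ)]

x_0 = 0.7500, f(x_0) = 1.562500, coefficient = 1
x_1 = 1.3125, f(x_1) = 2.722656, coefficient = 2
x_2 = 1.8750, f(x_2) = 4.515625, coefficient = 2
x_3 = 2.4375, f(x_3) = 6.941406, coefficient = 2
x_4 = 3.0000, f(x_4) = 10.000000, coefficient = 1

I ≈ (0.562500/2) × 39.921875 = 11.228027
Exact value: 11.109375
Error: 0.118652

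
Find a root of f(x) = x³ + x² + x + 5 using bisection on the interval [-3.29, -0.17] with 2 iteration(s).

f(x) = x³ + x² + x + 5
Initial interval: [-3.29, -0.17]

Iteration 1:
  c_1 = (-3.290000 + (-0.170000))/2 = -1.730000
  f(c_1) = f(-1.730000) = 1.085183
  f(a) × f(c) < 0, new interval: [-3.290000, -1.730000]
Iteration 2:
  c_2 = (-3.290000 + (-1.730000))/2 = -2.510000
  f(c_2) = f(-2.510000) = -7.023151
  f(a) × f(c) ≥ 0, new interval: [-2.510000, -1.730000]

After 2 iteration(s), the approximation is c_2 = -2.510000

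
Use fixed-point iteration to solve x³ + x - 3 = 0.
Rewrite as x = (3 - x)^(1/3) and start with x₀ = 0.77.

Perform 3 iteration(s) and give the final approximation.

Equation: x³ + x - 3 = 0
Fixed-point form: x = (3 - x)^(1/3)
x₀ = 0.77

x_1 = g(0.770000) = 1.306477
x_2 = g(1.306477) = 1.191966
x_3 = g(1.191966) = 1.218248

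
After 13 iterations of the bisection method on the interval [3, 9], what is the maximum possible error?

Bisection error bound: |error| ≤ (b-a)/2^n
|error| ≤ (9 - 3)/2^13 = 6/2^13
|error| ≤ 0.0007324219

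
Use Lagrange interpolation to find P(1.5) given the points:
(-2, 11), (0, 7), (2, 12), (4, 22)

Lagrange interpolation formula:
P(x) = Σ yᵢ × Lᵢ(x)
where Lᵢ(x) = Π_{j≠i} (x - xⱼ)/(xᵢ - xⱼ)

L_0(1.5) = (1.5 - 0)/(-2 - 0) × (1.5 - 2)/(-2 - 2) × (1.5 - 4)/(-2 - 4) = -0.039062
L_1(1.5) = (1.5 - (-2))/(0 - (-2)) × (1.5 - 2)/(0 - 2) × (1.5 - 4)/(0 - 4) = 0.273438
L_2(1.5) = (1.5 - (-2))/(2 - (-2)) × (1.5 - 0)/(2 - 0) × (1.5 - 4)/(2 - 4) = 0.820312
L_3(1.5) = (1.5 - (-2))/(4 - (-2)) × (1.5 - 0)/(4 - 0) × (1.5 - 2)/(4 - 2) = -0.054688

P(1.5) = 11×L_0(1.5) + 7×L_1(1.5) + 12×L_2(1.5) + 22×L_3(1.5)
P(1.5) = 10.125000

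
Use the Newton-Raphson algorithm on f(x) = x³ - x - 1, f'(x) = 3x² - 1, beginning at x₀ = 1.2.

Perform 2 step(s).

f(x) = x³ - x - 1
f'(x) = 3x² - 1
x₀ = 1.2

Newton-Raphson formula: x_{n+1} = x_n - f(x_n)/f'(x_n)

Iteration 1:
  f(1.200000) = -0.472000
  f'(1.200000) = 3.320000
  x_1 = 1.200000 - (-0.472000)/3.320000 = 1.342169
Iteration 2:
  f(1.342169) = 0.075636
  f'(1.342169) = 4.404250
  x_2 = 1.342169 - 0.075636/4.404250 = 1.324995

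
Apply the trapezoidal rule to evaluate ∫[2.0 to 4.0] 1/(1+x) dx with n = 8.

f(x) = 1/(1+x)
a = 2.0, b = 4.0, n = 8
h = (b - a)/n = 0.250000

Trapezoidal rule: (h/2)[f(x₀) + 2f(x₁) + 2f(x₂) + ... + f(xₙ)]

x_0 = 2.0000, f(x_0) = 0.333333, coefficient = 1
x_1 = 2.2500, f(x_1) = 0.307692, coefficient = 2
x_2 = 2.5000, f(x_2) = 0.285714, coefficient = 2
x_3 = 2.7500, f(x_3) = 0.266667, coefficient = 2
x_4 = 3.0000, f(x_4) = 0.250000, coefficient = 2
x_5 = 3.2500, f(x_5) = 0.235294, coefficient = 2
x_6 = 3.5000, f(x_6) = 0.222222, coefficient = 2
x_7 = 3.7500, f(x_7) = 0.210526, coefficient = 2
x_8 = 4.0000, f(x_8) = 0.200000, coefficient = 1

I ≈ (0.250000/2) × 4.089565 = 0.511196
Exact value: 0.510826
Error: 0.000370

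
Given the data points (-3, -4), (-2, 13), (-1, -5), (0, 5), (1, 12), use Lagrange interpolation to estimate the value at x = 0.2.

Lagrange interpolation formula:
P(x) = Σ yᵢ × Lᵢ(x)
where Lᵢ(x) = Π_{j≠i} (x - xⱼ)/(xᵢ - xⱼ)

L_0(0.2) = (0.2 - (-2))/(-3 - (-2)) × (0.2 - (-1))/(-3 - (-1)) × (0.2 - 0)/(-3 - 0) × (0.2 - 1)/(-3 - 1) = -0.017600
L_1(0.2) = (0.2 - (-3))/(-2 - (-3)) × (0.2 - (-1))/(-2 - (-1)) × (0.2 - 0)/(-2 - 0) × (0.2 - 1)/(-2 - 1) = 0.102400
L_2(0.2) = (0.2 - (-3))/(-1 - (-3)) × (0.2 - (-2))/(-1 - (-2)) × (0.2 - 0)/(-1 - 0) × (0.2 - 1)/(-1 - 1) = -0.281600
L_3(0.2) = (0.2 - (-3))/(0 - (-3)) × (0.2 - (-2))/(0 - (-2)) × (0.2 - (-1))/(0 - (-1)) × (0.2 - 1)/(0 - 1) = 1.126400
L_4(0.2) = (0.2 - (-3))/(1 - (-3)) × (0.2 - (-2))/(1 - (-2)) × (0.2 - (-1))/(1 - (-1)) × (0.2 - 0)/(1 - 0) = 0.070400

P(0.2) = (-4)×L_0(0.2) + 13×L_1(0.2) + (-5)×L_2(0.2) + 5×L_3(0.2) + 12×L_4(0.2)
P(0.2) = 9.286400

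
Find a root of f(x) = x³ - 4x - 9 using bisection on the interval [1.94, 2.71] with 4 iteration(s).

f(x) = x³ - 4x - 9
Initial interval: [1.94, 2.71]

Iteration 1:
  c_1 = (1.940000 + 2.710000)/2 = 2.325000
  f(c_1) = f(2.325000) = -5.731922
  f(a) × f(c) ≥ 0, new interval: [2.325000, 2.710000]
Iteration 2:
  c_2 = (2.325000 + 2.710000)/2 = 2.517500
  f(c_2) = f(2.517500) = -3.114573
  f(a) × f(c) ≥ 0, new interval: [2.517500, 2.710000]
Iteration 3:
  c_3 = (2.517500 + 2.710000)/2 = 2.613750
  f(c_3) = f(2.613750) = -1.598673
  f(a) × f(c) ≥ 0, new interval: [2.613750, 2.710000]
Iteration 4:
  c_4 = (2.613750 + 2.710000)/2 = 2.661875
  f(c_4) = f(2.661875) = -0.786576
  f(a) × f(c) ≥ 0, new interval: [2.661875, 2.710000]

After 4 iteration(s), the approximation is c_4 = 2.661875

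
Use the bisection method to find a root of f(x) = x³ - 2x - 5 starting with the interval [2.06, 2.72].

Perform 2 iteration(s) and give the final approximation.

f(x) = x³ - 2x - 5
Initial interval: [2.06, 2.72]

Iteration 1:
  c_1 = (2.060000 + 2.720000)/2 = 2.390000
  f(c_1) = f(2.390000) = 3.871919
  f(a) × f(c) < 0, new interval: [2.060000, 2.390000]
Iteration 2:
  c_2 = (2.060000 + 2.390000)/2 = 2.225000
  f(c_2) = f(2.225000) = 1.565141
  f(a) × f(c) < 0, new interval: [2.060000, 2.225000]

After 2 iteration(s), the approximation is c_2 = 2.225000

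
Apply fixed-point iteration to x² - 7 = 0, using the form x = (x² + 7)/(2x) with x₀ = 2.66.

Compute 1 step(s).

Equation: x² - 7 = 0
Fixed-point form: x = (x² + 7)/(2x)
x₀ = 2.66

x_1 = g(2.660000) = 2.645789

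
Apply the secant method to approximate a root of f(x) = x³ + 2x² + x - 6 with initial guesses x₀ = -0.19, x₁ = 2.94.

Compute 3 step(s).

f(x) = x³ + 2x² + x - 6
x₀ = -0.19, x₁ = 2.94

Secant formula: x_{n+1} = x_n - f(x_n)(x_n - x_{n-1})/(f(x_n) - f(x_{n-1}))

Iteration 1:
  f(-0.190000) = -6.124659
  f(2.940000) = 39.639384
  x_2 = 2.940000 - 39.639384×(2.940000 - (-0.190000))/(39.639384 - (-6.124659))
       = 0.228892
Iteration 2:
  f(2.940000) = 39.639384
  f(0.228892) = -5.654333
  x_3 = 0.228892 - (-5.654333)×(0.228892 - 2.940000)/(-5.654333 - 39.639384)
       = 0.567339
Iteration 3:
  f(0.228892) = -5.654333
  f(0.567339) = -4.606305
  x_4 = 0.567339 - (-4.606305)×(0.567339 - 0.228892)/(-4.606305 - (-5.654333))
       = 2.054882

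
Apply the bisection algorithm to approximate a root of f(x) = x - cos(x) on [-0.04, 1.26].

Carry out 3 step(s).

f(x) = x - cos(x)
Initial interval: [-0.04, 1.26]

Iteration 1:
  c_1 = (-0.040000 + 1.260000)/2 = 0.610000
  f(c_1) = f(0.610000) = -0.209648
  f(a) × f(c) ≥ 0, new interval: [0.610000, 1.260000]
Iteration 2:
  c_2 = (0.610000 + 1.260000)/2 = 0.935000
  f(c_2) = f(0.935000) = 0.341182
  f(a) × f(c) < 0, new interval: [0.610000, 0.935000]
Iteration 3:
  c_3 = (0.610000 + 0.935000)/2 = 0.772500
  f(c_3) = f(0.772500) = 0.056332
  f(a) × f(c) < 0, new interval: [0.610000, 0.772500]

After 3 iteration(s), the approximation is c_3 = 0.772500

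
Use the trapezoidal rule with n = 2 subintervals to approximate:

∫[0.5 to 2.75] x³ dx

f(x) = x³
a = 0.5, b = 2.75, n = 2
h = (b - a)/n = 1.125000

Trapezoidal rule: (h/2)[f(x₀) + 2f(x₁) + 2f(x₂) + ... + f(xₙ)]

x_0 = 0.5000, f(x_0) = 0.125000, coefficient = 1
x_1 = 1.6250, f(x_1) = 4.291016, coefficient = 2
x_2 = 2.7500, f(x_2) = 20.796875, coefficient = 1

I ≈ (1.125000/2) × 29.503906 = 16.595947
Exact value: 14.282227
Error: 2.313721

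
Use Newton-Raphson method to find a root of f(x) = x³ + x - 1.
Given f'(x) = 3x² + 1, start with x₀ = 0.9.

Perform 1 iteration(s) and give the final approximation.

f(x) = x³ + x - 1
f'(x) = 3x² + 1
x₀ = 0.9

Newton-Raphson formula: x_{n+1} = x_n - f(x_n)/f'(x_n)

Iteration 1:
  f(0.900000) = 0.629000
  f'(0.900000) = 3.430000
  x_1 = 0.900000 - 0.629000/3.430000 = 0.716618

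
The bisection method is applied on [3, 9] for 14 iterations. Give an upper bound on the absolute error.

Bisection error bound: |error| ≤ (b-a)/2^n
|error| ≤ (9 - 3)/2^14 = 6/2^14
|error| ≤ 0.0003662109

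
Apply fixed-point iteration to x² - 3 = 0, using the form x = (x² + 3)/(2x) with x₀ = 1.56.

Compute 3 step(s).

Equation: x² - 3 = 0
Fixed-point form: x = (x² + 3)/(2x)
x₀ = 1.56

x_1 = g(1.560000) = 1.741538
x_2 = g(1.741538) = 1.732077
x_3 = g(1.732077) = 1.732051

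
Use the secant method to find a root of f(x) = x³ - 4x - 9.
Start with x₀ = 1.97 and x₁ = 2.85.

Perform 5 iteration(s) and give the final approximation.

f(x) = x³ - 4x - 9
x₀ = 1.97, x₁ = 2.85

Secant formula: x_{n+1} = x_n - f(x_n)(x_n - x_{n-1})/(f(x_n) - f(x_{n-1}))

Iteration 1:
  f(1.970000) = -9.234627
  f(2.850000) = 2.749125
  x_2 = 2.850000 - 2.749125×(2.850000 - 1.970000)/(2.749125 - (-9.234627))
       = 2.648124
Iteration 2:
  f(2.850000) = 2.749125
  f(2.648124) = -1.022363
  x_3 = 2.648124 - (-1.022363)×(2.648124 - 2.850000)/(-1.022363 - 2.749125)
       = 2.702848
Iteration 3:
  f(2.648124) = -1.022363
  f(2.702848) = -0.066040
  x_4 = 2.702848 - (-0.066040)×(2.702848 - 2.648124)/(-0.066040 - (-1.022363))
       = 2.706627
Iteration 4:
  f(2.702848) = -0.066040
  f(2.706627) = 0.001781
  x_5 = 2.706627 - 0.001781×(2.706627 - 2.702848)/(0.001781 - (-0.066040))
       = 2.706528
Iteration 5:
  f(2.706627) = 0.001781
  f(2.706528) = -0.000003
  x_6 = 2.706528 - (-0.000003)×(2.706528 - 2.706627)/(-0.000003 - 0.001781)
       = 2.706528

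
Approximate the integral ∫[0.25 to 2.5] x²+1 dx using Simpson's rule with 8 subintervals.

f(x) = x²+1
a = 0.25, b = 2.5, n = 8
h = (b - a)/n = 0.281250

Simpson's rule: (h/3)[f(x₀) + 4f(x₁) + 2f(x₂) + ... + f(xₙ)]

x_0 = 0.2500, f(x_0) = 1.062500, coefficient = 1
x_1 = 0.5312, f(x_1) = 1.282227, coefficient = 4
x_2 = 0.8125, f(x_2) = 1.660156, coefficient = 2
x_3 = 1.0938, f(x_3) = 2.196289, coefficient = 4
x_4 = 1.3750, f(x_4) = 2.890625, coefficient = 2
x_5 = 1.6562, f(x_5) = 3.743164, coefficient = 4
x_6 = 1.9375, f(x_6) = 4.753906, coefficient = 2
x_7 = 2.2188, f(x_7) = 5.922852, coefficient = 4
x_8 = 2.5000, f(x_8) = 7.250000, coefficient = 1

I ≈ (0.281250/3) × 79.500000 = 7.453125
Exact value: 7.453125
Error: 0.000000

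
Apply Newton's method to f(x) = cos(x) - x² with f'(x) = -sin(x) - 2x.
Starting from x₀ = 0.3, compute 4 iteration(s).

f(x) = cos(x) - x²
f'(x) = -sin(x) - 2x
x₀ = 0.3

Newton-Raphson formula: x_{n+1} = x_n - f(x_n)/f'(x_n)

Iteration 1:
  f(0.300000) = 0.865336
  f'(0.300000) = -0.895520
  x_1 = 0.300000 - 0.865336/(-0.895520) = 1.266295
Iteration 2:
  f(1.266295) = -1.303685
  f'(1.266295) = -3.486586
  x_2 = 1.266295 - (-1.303685)/(-3.486586) = 0.892380
Iteration 3:
  f(0.892380) = -0.168782
  f'(0.892380) = -2.563329
  x_3 = 0.892380 - (-0.168782)/(-2.563329) = 0.826535
Iteration 4:
  f(0.826535) = -0.005733
  f'(0.826535) = -2.388660
  x_4 = 0.826535 - (-0.005733)/(-2.388660) = 0.824136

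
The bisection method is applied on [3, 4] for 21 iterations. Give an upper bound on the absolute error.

Bisection error bound: |error| ≤ (b-a)/2^n
|error| ≤ (4 - 3)/2^21 = 1/2^21
|error| ≤ 0.0000004768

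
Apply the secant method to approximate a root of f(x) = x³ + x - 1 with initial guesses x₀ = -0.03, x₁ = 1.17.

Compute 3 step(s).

f(x) = x³ + x - 1
x₀ = -0.03, x₁ = 1.17

Secant formula: x_{n+1} = x_n - f(x_n)(x_n - x_{n-1})/(f(x_n) - f(x_{n-1}))

Iteration 1:
  f(-0.030000) = -1.030027
  f(1.170000) = 1.771613
  x_2 = 1.170000 - 1.771613×(1.170000 - (-0.030000))/(1.771613 - (-1.030027))
       = 0.411182
Iteration 2:
  f(1.170000) = 1.771613
  f(0.411182) = -0.519300
  x_3 = 0.411182 - (-0.519300)×(0.411182 - 1.170000)/(-0.519300 - 1.771613)
       = 0.583189
Iteration 3:
  f(0.411182) = -0.519300
  f(0.583189) = -0.218463
  x_4 = 0.583189 - (-0.218463)×(0.583189 - 0.411182)/(-0.218463 - (-0.519300))
       = 0.708098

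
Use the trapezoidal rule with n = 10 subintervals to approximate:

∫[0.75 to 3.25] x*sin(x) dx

f(x) = x*sin(x)
a = 0.75, b = 3.25, n = 10
h = (b - a)/n = 0.250000

Trapezoidal rule: (h/2)[f(x₀) + 2f(x₁) + 2f(x₂) + ... + f(xₙ)]

x_0 = 0.7500, f(x_0) = 0.511229, coefficient = 1
x_1 = 1.0000, f(x_1) = 0.841471, coefficient = 2
x_2 = 1.2500, f(x_2) = 1.186231, coefficient = 2
x_3 = 1.5000, f(x_3) = 1.496242, coefficient = 2
x_4 = 1.7500, f(x_4) = 1.721975, coefficient = 2
x_5 = 2.0000, f(x_5) = 1.818595, coefficient = 2
x_6 = 2.2500, f(x_6) = 1.750665, coefficient = 2
x_7 = 2.5000, f(x_7) = 1.496180, coefficient = 2
x_8 = 2.7500, f(x_8) = 1.049568, coefficient = 2
x_9 = 3.0000, f(x_9) = 0.423360, coefficient = 2
x_10 = 3.2500, f(x_10) = -0.351634, coefficient = 1

I ≈ (0.250000/2) × 23.728169 = 2.966021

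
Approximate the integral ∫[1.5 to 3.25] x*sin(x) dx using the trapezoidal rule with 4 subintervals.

f(x) = x*sin(x)
a = 1.5, b = 3.25, n = 4
h = (b - a)/n = 0.437500

Trapezoidal rule: (h/2)[f(x₀) + 2f(x₁) + 2f(x₂) + ... + f(xₙ)]

x_0 = 1.5000, f(x_0) = 1.496242, coefficient = 1
x_1 = 1.9375, f(x_1) = 1.808684, coefficient = 2
x_2 = 2.3750, f(x_2) = 1.647502, coefficient = 2
x_3 = 2.8125, f(x_3) = 0.908956, coefficient = 2
x_4 = 3.2500, f(x_4) = -0.351634, coefficient = 1

I ≈ (0.437500/2) × 9.874893 = 2.160133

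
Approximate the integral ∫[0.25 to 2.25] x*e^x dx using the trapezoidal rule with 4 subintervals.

f(x) = x*e^x
a = 0.25, b = 2.25, n = 4
h = (b - a)/n = 0.500000

Trapezoidal rule: (h/2)[f(x₀) + 2f(x₁) + 2f(x₂) + ... + f(xₙ)]

x_0 = 0.2500, f(x_0) = 0.321006, coefficient = 1
x_1 = 0.7500, f(x_1) = 1.587750, coefficient = 2
x_2 = 1.2500, f(x_2) = 4.362929, coefficient = 2
x_3 = 1.7500, f(x_3) = 10.070555, coefficient = 2
x_4 = 2.2500, f(x_4) = 21.347406, coefficient = 1

I ≈ (0.500000/2) × 53.710879 = 13.427720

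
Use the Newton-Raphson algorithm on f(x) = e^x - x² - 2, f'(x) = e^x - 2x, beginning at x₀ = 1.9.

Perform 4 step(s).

f(x) = e^x - x² - 2
f'(x) = e^x - 2x
x₀ = 1.9

Newton-Raphson formula: x_{n+1} = x_n - f(x_n)/f'(x_n)

Iteration 1:
  f(1.900000) = 1.075894
  f'(1.900000) = 2.885894
  x_1 = 1.900000 - 1.075894/2.885894 = 1.527189
Iteration 2:
  f(1.527189) = 0.272906
  f'(1.527189) = 1.550834
  x_2 = 1.527189 - 0.272906/1.550834 = 1.351215
Iteration 3:
  f(1.351215) = 0.036333
  f'(1.351215) = 1.159684
  x_3 = 1.351215 - 0.036333/1.159684 = 1.319885
Iteration 4:
  f(1.319885) = 0.000894
  f'(1.319885) = 1.103221
  x_4 = 1.319885 - 0.000894/1.103221 = 1.319074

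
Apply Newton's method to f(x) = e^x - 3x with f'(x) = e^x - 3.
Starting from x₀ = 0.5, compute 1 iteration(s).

f(x) = e^x - 3x
f'(x) = e^x - 3
x₀ = 0.5

Newton-Raphson formula: x_{n+1} = x_n - f(x_n)/f'(x_n)

Iteration 1:
  f(0.500000) = 0.148721
  f'(0.500000) = -1.351279
  x_1 = 0.500000 - 0.148721/(-1.351279) = 0.610060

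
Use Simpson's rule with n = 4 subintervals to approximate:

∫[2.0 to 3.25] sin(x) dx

f(x) = sin(x)
a = 2.0, b = 3.25, n = 4
h = (b - a)/n = 0.312500

Simpson's rule: (h/3)[f(x₀) + 4f(x₁) + 2f(x₂) + ... + f(xₙ)]

x_0 = 2.0000, f(x_0) = 0.909297, coefficient = 1
x_1 = 2.3125, f(x_1) = 0.737319, coefficient = 4
x_2 = 2.6250, f(x_2) = 0.493920, coefficient = 2
x_3 = 2.9375, f(x_3) = 0.202679, coefficient = 4
x_4 = 3.2500, f(x_4) = -0.108195, coefficient = 1

I ≈ (0.312500/3) × 5.548933 = 0.578014
Exact value: 0.577983
Error: 0.000031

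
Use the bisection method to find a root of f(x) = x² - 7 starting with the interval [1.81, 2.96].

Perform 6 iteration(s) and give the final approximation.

f(x) = x² - 7
Initial interval: [1.81, 2.96]

Iteration 1:
  c_1 = (1.810000 + 2.960000)/2 = 2.385000
  f(c_1) = f(2.385000) = -1.311775
  f(a) × f(c) ≥ 0, new interval: [2.385000, 2.960000]
Iteration 2:
  c_2 = (2.385000 + 2.960000)/2 = 2.672500
  f(c_2) = f(2.672500) = 0.142256
  f(a) × f(c) < 0, new interval: [2.385000, 2.672500]
Iteration 3:
  c_3 = (2.385000 + 2.672500)/2 = 2.528750
  f(c_3) = f(2.528750) = -0.605423
  f(a) × f(c) ≥ 0, new interval: [2.528750, 2.672500]
Iteration 4:
  c_4 = (2.528750 + 2.672500)/2 = 2.600625
  f(c_4) = f(2.600625) = -0.236750
  f(a) × f(c) ≥ 0, new interval: [2.600625, 2.672500]
Iteration 5:
  c_5 = (2.600625 + 2.672500)/2 = 2.636563
  f(c_5) = f(2.636563) = -0.048538
  f(a) × f(c) ≥ 0, new interval: [2.636563, 2.672500]
Iteration 6:
  c_6 = (2.636563 + 2.672500)/2 = 2.654531
  f(c_6) = f(2.654531) = 0.046536
  f(a) × f(c) < 0, new interval: [2.636563, 2.654531]

After 6 iteration(s), the approximation is c_6 = 2.654531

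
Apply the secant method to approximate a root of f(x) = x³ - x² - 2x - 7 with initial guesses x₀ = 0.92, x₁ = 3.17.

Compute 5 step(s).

f(x) = x³ - x² - 2x - 7
x₀ = 0.92, x₁ = 3.17

Secant formula: x_{n+1} = x_n - f(x_n)(x_n - x_{n-1})/(f(x_n) - f(x_{n-1}))

Iteration 1:
  f(0.920000) = -8.907712
  f(3.170000) = 8.466113
  x_2 = 3.170000 - 8.466113×(3.170000 - 0.920000)/(8.466113 - (-8.907712))
       = 2.073595
Iteration 2:
  f(3.170000) = 8.466113
  f(2.073595) = -6.530952
  x_3 = 2.073595 - (-6.530952)×(2.073595 - 3.170000)/(-6.530952 - 8.466113)
       = 2.551059
Iteration 3:
  f(2.073595) = -6.530952
  f(2.551059) = -2.007972
  x_4 = 2.551059 - (-2.007972)×(2.551059 - 2.073595)/(-2.007972 - (-6.530952))
       = 2.763029
Iteration 4:
  f(2.551059) = -2.007972
  f(2.763029) = 0.933493
  x_5 = 2.763029 - 0.933493×(2.763029 - 2.551059)/(0.933493 - (-2.007972))
       = 2.695759
Iteration 5:
  f(2.763029) = 0.933493
  f(2.695759) = -0.068234
  x_6 = 2.695759 - (-0.068234)×(2.695759 - 2.763029)/(-0.068234 - 0.933493)
       = 2.700342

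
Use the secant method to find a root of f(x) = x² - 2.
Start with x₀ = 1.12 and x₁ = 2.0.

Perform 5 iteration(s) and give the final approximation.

f(x) = x² - 2
x₀ = 1.12, x₁ = 2.0

Secant formula: x_{n+1} = x_n - f(x_n)(x_n - x_{n-1})/(f(x_n) - f(x_{n-1}))

Iteration 1:
  f(1.120000) = -0.745600
  f(2.000000) = 2.000000
  x_2 = 2.000000 - 2.000000×(2.000000 - 1.120000)/(2.000000 - (-0.745600))
       = 1.358974
Iteration 2:
  f(2.000000) = 2.000000
  f(1.358974) = -0.153189
  x_3 = 1.358974 - (-0.153189)×(1.358974 - 2.000000)/(-0.153189 - 2.000000)
       = 1.404580
Iteration 3:
  f(1.358974) = -0.153189
  f(1.404580) = -0.027155
  x_4 = 1.404580 - (-0.027155)×(1.404580 - 1.358974)/(-0.027155 - (-0.153189))
       = 1.414406
Iteration 4:
  f(1.404580) = -0.027155
  f(1.414406) = 0.000545
  x_5 = 1.414406 - 0.000545×(1.414406 - 1.404580)/(0.000545 - (-0.027155))
       = 1.414213
Iteration 5:
  f(1.414406) = 0.000545
  f(1.414213) = -0.000002
  x_6 = 1.414213 - (-0.000002)×(1.414213 - 1.414406)/(-0.000002 - 0.000545)
       = 1.414214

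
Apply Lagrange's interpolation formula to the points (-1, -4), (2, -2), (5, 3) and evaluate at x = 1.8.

Lagrange interpolation formula:
P(x) = Σ yᵢ × Lᵢ(x)
where Lᵢ(x) = Π_{j≠i} (x - xⱼ)/(xᵢ - xⱼ)

L_0(1.8) = (1.8 - 2)/(-1 - 2) × (1.8 - 5)/(-1 - 5) = 0.035556
L_1(1.8) = (1.8 - (-1))/(2 - (-1)) × (1.8 - 5)/(2 - 5) = 0.995556
L_2(1.8) = (1.8 - (-1))/(5 - (-1)) × (1.8 - 2)/(5 - 2) = -0.031111

P(1.8) = (-4)×L_0(1.8) + (-2)×L_1(1.8) + 3×L_2(1.8)
P(1.8) = -2.226667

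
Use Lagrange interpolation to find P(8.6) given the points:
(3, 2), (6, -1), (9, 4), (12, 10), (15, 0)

Lagrange interpolation formula:
P(x) = Σ yᵢ × Lᵢ(x)
where Lᵢ(x) = Π_{j≠i} (x - xⱼ)/(xᵢ - xⱼ)

L_0(8.6) = (8.6 - 6)/(3 - 6) × (8.6 - 9)/(3 - 9) × (8.6 - 12)/(3 - 12) × (8.6 - 15)/(3 - 15) = -0.011641
L_1(8.6) = (8.6 - 3)/(6 - 3) × (8.6 - 9)/(6 - 9) × (8.6 - 12)/(6 - 12) × (8.6 - 15)/(6 - 15) = 0.100293
L_2(8.6) = (8.6 - 3)/(9 - 3) × (8.6 - 6)/(9 - 6) × (8.6 - 12)/(9 - 12) × (8.6 - 15)/(9 - 15) = 0.977857
L_3(8.6) = (8.6 - 3)/(12 - 3) × (8.6 - 6)/(12 - 6) × (8.6 - 9)/(12 - 9) × (8.6 - 15)/(12 - 15) = -0.076695
L_4(8.6) = (8.6 - 3)/(15 - 3) × (8.6 - 6)/(15 - 6) × (8.6 - 9)/(15 - 9) × (8.6 - 12)/(15 - 12) = 0.010186

P(8.6) = 2×L_0(8.6) + (-1)×L_1(8.6) + 4×L_2(8.6) + 10×L_3(8.6) + 0×L_4(8.6)
P(8.6) = 3.020905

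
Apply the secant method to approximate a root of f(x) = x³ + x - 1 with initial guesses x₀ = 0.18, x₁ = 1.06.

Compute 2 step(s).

f(x) = x³ + x - 1
x₀ = 0.18, x₁ = 1.06

Secant formula: x_{n+1} = x_n - f(x_n)(x_n - x_{n-1})/(f(x_n) - f(x_{n-1}))

Iteration 1:
  f(0.180000) = -0.814168
  f(1.060000) = 1.251016
  x_2 = 1.060000 - 1.251016×(1.060000 - 0.180000)/(1.251016 - (-0.814168))
       = 0.526927
Iteration 2:
  f(1.060000) = 1.251016
  f(0.526927) = -0.326771
  x_3 = 0.526927 - (-0.326771)×(0.526927 - 1.060000)/(-0.326771 - 1.251016)
       = 0.637330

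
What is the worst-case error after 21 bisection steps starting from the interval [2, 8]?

Bisection error bound: |error| ≤ (b-a)/2^n
|error| ≤ (8 - 2)/2^21 = 6/2^21
|error| ≤ 0.0000028610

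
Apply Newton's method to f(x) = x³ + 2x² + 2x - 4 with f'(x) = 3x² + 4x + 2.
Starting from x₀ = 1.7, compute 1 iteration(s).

f(x) = x³ + 2x² + 2x - 4
f'(x) = 3x² + 4x + 2
x₀ = 1.7

Newton-Raphson formula: x_{n+1} = x_n - f(x_n)/f'(x_n)

Iteration 1:
  f(1.700000) = 10.093000
  f'(1.700000) = 17.470000
  x_1 = 1.700000 - 10.093000/17.470000 = 1.122267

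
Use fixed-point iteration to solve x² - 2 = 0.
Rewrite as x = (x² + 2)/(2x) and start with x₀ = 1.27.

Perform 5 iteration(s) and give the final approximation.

Equation: x² - 2 = 0
Fixed-point form: x = (x² + 2)/(2x)
x₀ = 1.27

x_1 = g(1.270000) = 1.422402
x_2 = g(1.422402) = 1.414237
x_3 = g(1.414237) = 1.414214
x_4 = g(1.414214) = 1.414214
x_5 = g(1.414214) = 1.414214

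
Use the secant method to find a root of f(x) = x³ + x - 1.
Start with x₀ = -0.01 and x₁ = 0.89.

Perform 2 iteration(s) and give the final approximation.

f(x) = x³ + x - 1
x₀ = -0.01, x₁ = 0.89

Secant formula: x_{n+1} = x_n - f(x_n)(x_n - x_{n-1})/(f(x_n) - f(x_{n-1}))

Iteration 1:
  f(-0.010000) = -1.010001
  f(0.890000) = 0.594969
  x_2 = 0.890000 - 0.594969×(0.890000 - (-0.010000))/(0.594969 - (-1.010001))
       = 0.556366
Iteration 2:
  f(0.890000) = 0.594969
  f(0.556366) = -0.271414
  x_3 = 0.556366 - (-0.271414)×(0.556366 - 0.890000)/(-0.271414 - 0.594969)
       = 0.660885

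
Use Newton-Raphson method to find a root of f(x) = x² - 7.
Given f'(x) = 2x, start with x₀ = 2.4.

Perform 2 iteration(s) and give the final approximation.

f(x) = x² - 7
f'(x) = 2x
x₀ = 2.4

Newton-Raphson formula: x_{n+1} = x_n - f(x_n)/f'(x_n)

Iteration 1:
  f(2.400000) = -1.240000
  f'(2.400000) = 4.800000
  x_1 = 2.400000 - (-1.240000)/4.800000 = 2.658333
Iteration 2:
  f(2.658333) = 0.066736
  f'(2.658333) = 5.316667
  x_2 = 2.658333 - 0.066736/5.316667 = 2.645781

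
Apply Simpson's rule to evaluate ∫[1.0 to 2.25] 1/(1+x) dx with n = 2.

f(x) = 1/(1+x)
a = 1.0, b = 2.25, n = 2
h = (b - a)/n = 0.625000

Simpson's rule: (h/3)[f(x₀) + 4f(x₁) + 2f(x₂) + ... + f(xₙ)]

x_0 = 1.0000, f(x_0) = 0.500000, coefficient = 1
x_1 = 1.6250, f(x_1) = 0.380952, coefficient = 4
x_2 = 2.2500, f(x_2) = 0.307692, coefficient = 1

I ≈ (0.625000/3) × 2.331502 = 0.485730
Exact value: 0.485508
Error: 0.000222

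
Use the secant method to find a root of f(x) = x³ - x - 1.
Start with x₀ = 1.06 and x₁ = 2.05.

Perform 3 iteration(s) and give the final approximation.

f(x) = x³ - x - 1
x₀ = 1.06, x₁ = 2.05

Secant formula: x_{n+1} = x_n - f(x_n)(x_n - x_{n-1})/(f(x_n) - f(x_{n-1}))

Iteration 1:
  f(1.060000) = -0.868984
  f(2.050000) = 5.565125
  x_2 = 2.050000 - 5.565125×(2.050000 - 1.060000)/(5.565125 - (-0.868984))
       = 1.193708
Iteration 2:
  f(2.050000) = 5.565125
  f(1.193708) = -0.492746
  x_3 = 1.193708 - (-0.492746)×(1.193708 - 2.050000)/(-0.492746 - 5.565125)
       = 1.263359
Iteration 3:
  f(1.193708) = -0.492746
  f(1.263359) = -0.246942
  x_4 = 1.263359 - (-0.246942)×(1.263359 - 1.193708)/(-0.246942 - (-0.492746))
       = 1.333332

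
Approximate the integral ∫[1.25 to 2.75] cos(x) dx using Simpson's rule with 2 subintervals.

f(x) = cos(x)
a = 1.25, b = 2.75, n = 2
h = (b - a)/n = 0.750000

Simpson's rule: (h/3)[f(x₀) + 4f(x₁) + 2f(x₂) + ... + f(xₙ)]

x_0 = 1.2500, f(x_0) = 0.315322, coefficient = 1
x_1 = 2.0000, f(x_1) = -0.416147, coefficient = 4
x_2 = 2.7500, f(x_2) = -0.924302, coefficient = 1

I ≈ (0.750000/3) × -2.273567 = -0.568392
Exact value: -0.567324
Error: 0.001068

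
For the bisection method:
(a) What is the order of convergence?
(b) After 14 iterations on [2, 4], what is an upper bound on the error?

(a) Bisection has linear (order 1) convergence; the error is halved each step.

(b) Error bound = (b-a)/2^n = (4 - 2)/2^{14}
    = 2/2^{14}

(a) 1 (linear); (b) error ≤ 1.22e-04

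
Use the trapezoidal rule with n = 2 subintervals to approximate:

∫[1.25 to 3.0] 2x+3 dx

f(x) = 2x+3
a = 1.25, b = 3.0, n = 2
h = (b - a)/n = 0.875000

Trapezoidal rule: (h/2)[f(x₀) + 2f(x₁) + 2f(x₂) + ... + f(xₙ)]

x_0 = 1.2500, f(x_0) = 5.500000, coefficient = 1
x_1 = 2.1250, f(x_1) = 7.250000, coefficient = 2
x_2 = 3.0000, f(x_2) = 9.000000, coefficient = 1

I ≈ (0.875000/2) × 29.000000 = 12.687500
Exact value: 12.687500
Error: 0.000000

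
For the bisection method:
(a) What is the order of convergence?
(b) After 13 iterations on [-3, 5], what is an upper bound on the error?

(a) Bisection has linear (order 1) convergence; the error is halved each step.

(b) Error bound = (b-a)/2^n = (5 - (-3))/2^{13}
    = 8/2^{13}

(a) 1 (linear); (b) error ≤ 9.77e-04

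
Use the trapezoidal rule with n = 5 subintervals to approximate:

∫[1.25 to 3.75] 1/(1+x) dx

f(x) = 1/(1+x)
a = 1.25, b = 3.75, n = 5
h = (b - a)/n = 0.500000

Trapezoidal rule: (h/2)[f(x₀) + 2f(x₁) + 2f(x₂) + ... + f(xₙ)]

x_0 = 1.2500, f(x_0) = 0.444444, coefficient = 1
x_1 = 1.7500, f(x_1) = 0.363636, coefficient = 2
x_2 = 2.2500, f(x_2) = 0.307692, coefficient = 2
x_3 = 2.7500, f(x_3) = 0.266667, coefficient = 2
x_4 = 3.2500, f(x_4) = 0.235294, coefficient = 2
x_5 = 3.7500, f(x_5) = 0.210526, coefficient = 1

I ≈ (0.500000/2) × 3.001550 = 0.750387
Exact value: 0.747214
Error: 0.003173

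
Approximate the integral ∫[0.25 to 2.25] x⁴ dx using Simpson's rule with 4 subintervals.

f(x) = x⁴
a = 0.25, b = 2.25, n = 4
h = (b - a)/n = 0.500000

Simpson's rule: (h/3)[f(x₀) + 4f(x₁) + 2f(x₂) + ... + f(xₙ)]

x_0 = 0.2500, f(x_0) = 0.003906, coefficient = 1
x_1 = 0.7500, f(x_1) = 0.316406, coefficient = 4
x_2 = 1.2500, f(x_2) = 2.441406, coefficient = 2
x_3 = 1.7500, f(x_3) = 9.378906, coefficient = 4
x_4 = 2.2500, f(x_4) = 25.628906, coefficient = 1

I ≈ (0.500000/3) × 69.296875 = 11.549479
Exact value: 11.532812
Error: 0.016667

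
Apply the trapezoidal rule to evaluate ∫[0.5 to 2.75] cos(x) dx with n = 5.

f(x) = cos(x)
a = 0.5, b = 2.75, n = 5
h = (b - a)/n = 0.450000

Trapezoidal rule: (h/2)[f(x₀) + 2f(x₁) + 2f(x₂) + ... + f(xₙ)]

x_0 = 0.5000, f(x_0) = 0.877583, coefficient = 1
x_1 = 0.9500, f(x_1) = 0.581683, coefficient = 2
x_2 = 1.4000, f(x_2) = 0.169967, coefficient = 2
x_3 = 1.8500, f(x_3) = -0.275590, coefficient = 2
x_4 = 2.3000, f(x_4) = -0.666276, coefficient = 2
x_5 = 2.7500, f(x_5) = -0.924302, coefficient = 1

I ≈ (0.450000/2) × -0.427152 = -0.096109
Exact value: -0.097765
Error: 0.001655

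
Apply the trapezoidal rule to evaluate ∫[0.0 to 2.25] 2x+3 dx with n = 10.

f(x) = 2x+3
a = 0.0, b = 2.25, n = 10
h = (b - a)/n = 0.225000

Trapezoidal rule: (h/2)[f(x₀) + 2f(x₁) + 2f(x₂) + ... + f(xₙ)]

x_0 = 0.0000, f(x_0) = 3.000000, coefficient = 1
x_1 = 0.2250, f(x_1) = 3.450000, coefficient = 2
x_2 = 0.4500, f(x_2) = 3.900000, coefficient = 2
x_3 = 0.6750, f(x_3) = 4.350000, coefficient = 2
x_4 = 0.9000, f(x_4) = 4.800000, coefficient = 2
x_5 = 1.1250, f(x_5) = 5.250000, coefficient = 2
x_6 = 1.3500, f(x_6) = 5.700000, coefficient = 2
x_7 = 1.5750, f(x_7) = 6.150000, coefficient = 2
x_8 = 1.8000, f(x_8) = 6.600000, coefficient = 2
x_9 = 2.0250, f(x_9) = 7.050000, coefficient = 2
x_10 = 2.2500, f(x_10) = 7.500000, coefficient = 1

I ≈ (0.225000/2) × 105.000000 = 11.812500
Exact value: 11.812500
Error: 0.000000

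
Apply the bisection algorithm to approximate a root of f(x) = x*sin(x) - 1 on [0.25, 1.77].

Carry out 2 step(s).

f(x) = x*sin(x) - 1
Initial interval: [0.25, 1.77]

Iteration 1:
  c_1 = (0.250000 + 1.770000)/2 = 1.010000
  f(c_1) = f(1.010000) = -0.144700
  f(a) × f(c) ≥ 0, new interval: [1.010000, 1.770000]
Iteration 2:
  c_2 = (1.010000 + 1.770000)/2 = 1.390000
  f(c_2) = f(1.390000) = 0.367344
  f(a) × f(c) < 0, new interval: [1.010000, 1.390000]

After 2 iteration(s), the approximation is c_2 = 1.390000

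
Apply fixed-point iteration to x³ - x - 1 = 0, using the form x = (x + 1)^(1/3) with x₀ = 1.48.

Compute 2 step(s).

Equation: x³ - x - 1 = 0
Fixed-point form: x = (x + 1)^(1/3)
x₀ = 1.48

x_1 = g(1.480000) = 1.353580
x_2 = g(1.353580) = 1.330178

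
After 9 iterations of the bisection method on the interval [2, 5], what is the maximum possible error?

Bisection error bound: |error| ≤ (b-a)/2^n
|error| ≤ (5 - 2)/2^9 = 3/2^9
|error| ≤ 0.0058593750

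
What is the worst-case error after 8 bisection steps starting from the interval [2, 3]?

Bisection error bound: |error| ≤ (b-a)/2^n
|error| ≤ (3 - 2)/2^8 = 1/2^8
|error| ≤ 0.0039062500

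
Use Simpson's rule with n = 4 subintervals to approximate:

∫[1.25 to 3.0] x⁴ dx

f(x) = x⁴
a = 1.25, b = 3.0, n = 4
h = (b - a)/n = 0.437500

Simpson's rule: (h/3)[f(x₀) + 4f(x₁) + 2f(x₂) + ... + f(xₙ)]

x_0 = 1.2500, f(x_0) = 2.441406, coefficient = 1
x_1 = 1.6875, f(x_1) = 8.109146, coefficient = 4
x_2 = 2.1250, f(x_2) = 20.390869, coefficient = 2
x_3 = 2.5625, f(x_3) = 43.117691, coefficient = 4
x_4 = 3.0000, f(x_4) = 81.000000, coefficient = 1

I ≈ (0.437500/3) × 329.130493 = 47.998197
Exact value: 47.989648
Error: 0.008548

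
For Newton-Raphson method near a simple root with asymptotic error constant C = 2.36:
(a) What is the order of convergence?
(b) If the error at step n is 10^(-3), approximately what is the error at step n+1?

(a) Newton-Raphson has quadratic (order 2) convergence near simple roots.
    This means |e_{n+1}| ≈ C|e_n|².

(b) With |e_n| = 10^(-3) and C = 2.36:
    |e_{n+1}| ≈ 2.36 × (10^(-3))² = 2.36 × 10^(-6)

(a) 2 (quadratic); (b) |e_{n+1}| ≈ 2.360e-06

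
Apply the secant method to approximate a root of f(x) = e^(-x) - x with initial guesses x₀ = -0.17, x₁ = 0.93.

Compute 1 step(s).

f(x) = e^(-x) - x
x₀ = -0.17, x₁ = 0.93

Secant formula: x_{n+1} = x_n - f(x_n)(x_n - x_{n-1})/(f(x_n) - f(x_{n-1}))

Iteration 1:
  f(-0.170000) = 1.355305
  f(0.930000) = -0.535446
  x_2 = 0.930000 - (-0.535446)×(0.930000 - (-0.170000))/(-0.535446 - 1.355305)
       = 0.618488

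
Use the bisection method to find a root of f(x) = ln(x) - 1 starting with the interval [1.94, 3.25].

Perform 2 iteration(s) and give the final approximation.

f(x) = ln(x) - 1
Initial interval: [1.94, 3.25]

Iteration 1:
  c_1 = (1.940000 + 3.250000)/2 = 2.595000
  f(c_1) = f(2.595000) = -0.046413
  f(a) × f(c) ≥ 0, new interval: [2.595000, 3.250000]
Iteration 2:
  c_2 = (2.595000 + 3.250000)/2 = 2.922500
  f(c_2) = f(2.922500) = 0.072439
  f(a) × f(c) < 0, new interval: [2.595000, 2.922500]

After 2 iteration(s), the approximation is c_2 = 2.922500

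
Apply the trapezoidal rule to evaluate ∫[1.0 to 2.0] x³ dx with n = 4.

f(x) = x³
a = 1.0, b = 2.0, n = 4
h = (b - a)/n = 0.250000

Trapezoidal rule: (h/2)[f(x₀) + 2f(x₁) + 2f(x₂) + ... + f(xₙ)]

x_0 = 1.0000, f(x_0) = 1.000000, coefficient = 1
x_1 = 1.2500, f(x_1) = 1.953125, coefficient = 2
x_2 = 1.5000, f(x_2) = 3.375000, coefficient = 2
x_3 = 1.7500, f(x_3) = 5.359375, coefficient = 2
x_4 = 2.0000, f(x_4) = 8.000000, coefficient = 1

I ≈ (0.250000/2) × 30.375000 = 3.796875
Exact value: 3.750000
Error: 0.046875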